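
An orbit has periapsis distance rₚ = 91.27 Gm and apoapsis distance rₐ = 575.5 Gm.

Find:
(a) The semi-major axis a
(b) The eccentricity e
rₚ = 91.27 Gm = 9.127 × 10^10 m
rₐ = 575.5 Gm = 5.755 × 10^11 m
(a) a = (rₚ + rₐ)/2 = 3.33385 × 10^11 m ≈ 333.4 Gm
(b) e = (rₐ − rₚ)/(rₐ + rₚ) = (4.8423 × 10^11) / (6.6677 × 10^11) = 0.726232

Final answer:
(a) a = 333.4 Gm
(b) e = 0.7262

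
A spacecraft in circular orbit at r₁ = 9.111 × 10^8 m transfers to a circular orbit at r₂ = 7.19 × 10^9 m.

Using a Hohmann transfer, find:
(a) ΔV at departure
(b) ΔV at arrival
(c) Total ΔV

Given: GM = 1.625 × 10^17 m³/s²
r₁ = 9.111 × 10^8 m
r₂ = 7.19 × 10^9 m
GM = 1.625 × 10^17 m³/s²
Transfer ellipse: a_t = (r₁ + r₂)/2 = 4.05055 × 10^9 m
Circular speed at r₁: v₁ = √(GM/r₁) = 13355 m/s
Transfer speed at r₁ (periapsis): v₁ₜ = √(GM(2/r₁ − 1/a_t)) = 17793.1 m/s
(a) ΔV₁ = v₁ₜ − v₁ = 4438.09 m/s ≈ 4.438 km/s
Circular speed at r₂: v₂ = √(GM/r₂) = 4754.03 m/s
Transfer speed at r₂ (apoapsis): v₂ₜ = √(GM(2/r₂ − 1/a_t)) = 2254.7 m/s
(b) ΔV₂ = v₂ − v₂ₜ = 2499.34 m/s ≈ 2.499 km/s
(c) ΔV_total = ΔV₁ + ΔV₂ = 6937.42 m/s ≈ 6.937 km/s

Final answer:
(a) ΔV₁ = 4.438 km/s
(b) ΔV₂ = 2.499 km/s
(c) ΔV_total = 6.937 km/s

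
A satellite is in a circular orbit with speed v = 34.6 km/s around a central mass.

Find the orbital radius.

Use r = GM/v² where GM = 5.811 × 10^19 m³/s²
v = 34.6 km/s = 34600 m/s
GM = 5.811 × 10^19 m³/s²
v² = 1.19716 × 10^9 m²/s²
r = GM/v² = (5.811 × 10^19) / (1.19716 × 10^9) = 4.85399 × 10^10 m ≈ 4.854 × 10^10 m

Final answer: 4.854 × 10^10 m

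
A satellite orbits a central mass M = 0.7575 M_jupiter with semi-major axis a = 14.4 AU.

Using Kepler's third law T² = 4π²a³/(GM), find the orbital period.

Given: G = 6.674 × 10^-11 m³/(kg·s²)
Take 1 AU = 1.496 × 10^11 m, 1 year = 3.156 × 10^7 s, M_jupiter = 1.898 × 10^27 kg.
M = 0.7575 M_jupiter = 1.43773 × 10^27 kg
GM = G × M = 6.674 × 10^-11 × 1.43773 × 10^27 = 9.59544 × 10^16 m³/s²
a = 14.4 AU = 2.15424 × 10^12 m
a³ = 9.99729 × 10^36 m³
T = 2π √(a³/GM) = 2π √((9.99729 × 10^36) / (9.59544 × 10^16)) = 2π × 1.02072 × 10^10 s
T = 6.4134 × 10^10 s ≈ 2032 years

Final answer: 2032 years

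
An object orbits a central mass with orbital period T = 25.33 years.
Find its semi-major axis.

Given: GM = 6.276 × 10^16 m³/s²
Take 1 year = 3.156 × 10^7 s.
T = 25.33 years = 7.99415 × 10^8 s
GM = 6.276 × 10^16 m³/s²
Kepler's third law: a³ = GM T² / (4π²)
T² = 6.39064 × 10^17 s²
a³ = (6.276 × 10^16) × (6.39064 × 10^17) / (4π²) = 1.01594 × 10^33 m³
a = (a³)^(1/3) = 1.00528 × 10^11 m ≈ 100.5 Gm

Final answer: 100.5 Gm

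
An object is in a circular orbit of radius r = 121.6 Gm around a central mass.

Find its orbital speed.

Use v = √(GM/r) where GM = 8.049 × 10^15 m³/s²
r = 121.6 Gm = 1.216 × 10^11 m
GM = 8.049 × 10^15 m³/s²
GM/r = (8.049 × 10^15) / (1.216 × 10^11) = 66192.4 m²/s²
v = √(GM/r) = 257.279 m/s ≈ 257.3 m/s

Final answer: 257.3 m/s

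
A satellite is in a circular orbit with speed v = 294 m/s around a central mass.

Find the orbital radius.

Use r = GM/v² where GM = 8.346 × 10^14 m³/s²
v = 294 m/s
GM = 8.346 × 10^14 m³/s²
v² = 86436 m²/s²
r = GM/v² = (8.346 × 10^14) / 86436 = 9.6557 × 10^9 m ≈ 9.656 × 10^9 m

Final answer: 9.656 × 10^9 m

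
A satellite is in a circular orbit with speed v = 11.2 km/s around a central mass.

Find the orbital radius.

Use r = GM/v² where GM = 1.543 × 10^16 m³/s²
v = 11.2 km/s = 11200 m/s
GM = 1.543 × 10^16 m³/s²
v² = 1.2544 × 10^8 m²/s²
r = GM/v² = (1.543 × 10^16) / (1.2544 × 10^8) = 1.23007 × 10^8 m ≈ 123 Mm

Final answer: 123 Mm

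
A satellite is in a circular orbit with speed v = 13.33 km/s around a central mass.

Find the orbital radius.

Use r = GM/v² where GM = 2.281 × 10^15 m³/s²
v = 13.33 km/s = 13330 m/s
GM = 2.281 × 10^15 m³/s²
v² = 1.77689 × 10^8 m²/s²
r = GM/v² = (2.281 × 10^15) / (1.77689 × 10^8) = 1.2837 × 10^7 m ≈ 1.284 × 10^7 m

Final answer: 1.284 × 10^7 m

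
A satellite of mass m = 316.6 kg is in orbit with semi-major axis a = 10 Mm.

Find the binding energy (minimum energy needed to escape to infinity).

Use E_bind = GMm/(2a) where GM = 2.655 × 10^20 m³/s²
a = 10 Mm = 1 × 10^7 m
GM = 2.655 × 10^20 m³/s²
m = 316.6 kg
GMm = 2.655 × 10^20 × 316.6 = 8.40573 × 10^22 m³·kg/s²
2a = 2 × 10^7 m
E_bind = GMm/(2a) = 4.20286 × 10^15 J ≈ 4.203 PJ

Final answer: 4.203 PJ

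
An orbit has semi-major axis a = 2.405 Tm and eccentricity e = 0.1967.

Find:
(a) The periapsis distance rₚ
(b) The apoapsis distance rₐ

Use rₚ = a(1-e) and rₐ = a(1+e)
a = 2.405 Tm = 2.405 × 10^12 m
e = 0.1967:  1 − e = 0.8033,  1 + e = 1.1967
(a) rₚ = a(1 − e) = 2.405 × 10^12 m × 0.8033 = 1.93194 × 10^12 m ≈ 1.932 Tm
(b) rₐ = a(1 + e) = 2.405 × 10^12 m × 1.1967 = 2.87806 × 10^12 m ≈ 2.878 Tm

Final answer:
(a) rₚ = 1.932 Tm
(b) rₐ = 2.878 Tm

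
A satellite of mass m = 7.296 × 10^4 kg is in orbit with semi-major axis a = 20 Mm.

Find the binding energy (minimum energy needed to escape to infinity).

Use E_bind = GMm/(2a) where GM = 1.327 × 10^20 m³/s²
a = 20 Mm = 2 × 10^7 m
GM = 1.327 × 10^20 m³/s²
m = 7.296 × 10^4 kg
GMm = 1.327 × 10^20 × 72960 = 9.68179 × 10^24 m³·kg/s²
2a = 4 × 10^7 m
E_bind = GMm/(2a) = 2.42045 × 10^17 J ≈ 242 PJ

Final answer: 242 PJ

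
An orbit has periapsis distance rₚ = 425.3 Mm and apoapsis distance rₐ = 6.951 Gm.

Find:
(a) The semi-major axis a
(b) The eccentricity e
rₚ = 425.3 Mm = 4.253 × 10^8 m
rₐ = 6.951 Gm = 6.951 × 10^9 m
(a) a = (rₚ + rₐ)/2 = 3.68815 × 10^9 m ≈ 3.688 Gm
(b) e = (rₐ − rₚ)/(rₐ + rₚ) = (6.5257 × 10^9) / (7.3763 × 10^9) = 0.884685

Final answer:
(a) a = 3.688 Gm
(b) e = 0.8847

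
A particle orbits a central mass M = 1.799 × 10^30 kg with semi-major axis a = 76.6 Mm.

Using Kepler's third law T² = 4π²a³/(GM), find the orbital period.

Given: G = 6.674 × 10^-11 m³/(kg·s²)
M = 1.799 × 10^30 kg
GM = G × M = 6.674 × 10^-11 × 1.799 × 10^30 = 1.20065 × 10^20 m³/s²
a = 76.6 Mm = 7.66 × 10^7 m
a³ = 4.49455 × 10^23 m³
T = 2π √(a³/GM) = 2π √((4.49455 × 10^23) / (1.20065 × 10^20)) = 2π × 61.1835 s
T = 384.427 s ≈ 6.407 minutes

Final answer: 6.407 minutes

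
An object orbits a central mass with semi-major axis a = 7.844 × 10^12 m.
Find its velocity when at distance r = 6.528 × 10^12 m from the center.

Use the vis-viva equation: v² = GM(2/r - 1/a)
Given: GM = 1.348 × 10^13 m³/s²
a = 7.844 × 10^12 m
r = 6.528 × 10^12 m
GM = 1.348 × 10^13 m³/s²
2/r − 1/a = 3.06373 × 10^-13 − 1.27486 × 10^-13 = 1.78887 × 10^-13 m⁻¹
v² = GM (2/r − 1/a) = 2.41139 m²/s²
v = 1.55287 m/s ≈ 1.553 m/s

Final answer: 1.553 m/s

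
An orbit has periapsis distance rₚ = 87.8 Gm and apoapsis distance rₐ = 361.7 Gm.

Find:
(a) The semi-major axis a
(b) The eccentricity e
rₚ = 87.8 Gm = 8.78 × 10^10 m
rₐ = 361.7 Gm = 3.617 × 10^11 m
(a) a = (rₚ + rₐ)/2 = 2.2475 × 10^11 m ≈ 224.8 Gm
(b) e = (rₐ − rₚ)/(rₐ + rₚ) = (2.739 × 10^11) / (4.495 × 10^11) = 0.609344

Final answer:
(a) a = 224.8 Gm
(b) e = 0.6093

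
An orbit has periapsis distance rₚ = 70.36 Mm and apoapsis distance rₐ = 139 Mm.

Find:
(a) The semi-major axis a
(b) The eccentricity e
rₚ = 70.36 Mm = 7.036 × 10^7 m
rₐ = 139 Mm = 1.39 × 10^8 m
(a) a = (rₚ + rₐ)/2 = 1.0468 × 10^8 m ≈ 104.7 Mm
(b) e = (rₐ − rₚ)/(rₐ + rₚ) = (6.864 × 10^7) / (2.0936 × 10^8) = 0.327856

Final answer:
(a) a = 104.7 Mm
(b) e = 0.3279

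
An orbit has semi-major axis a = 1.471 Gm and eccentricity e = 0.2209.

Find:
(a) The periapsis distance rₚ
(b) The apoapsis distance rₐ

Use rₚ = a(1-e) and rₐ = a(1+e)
a = 1.471 Gm = 1.471 × 10^9 m
e = 0.2209:  1 − e = 0.7791,  1 + e = 1.2209
(a) rₚ = a(1 − e) = 1.471 × 10^9 m × 0.7791 = 1.14606 × 10^9 m ≈ 1.146 Gm
(b) rₐ = a(1 + e) = 1.471 × 10^9 m × 1.2209 = 1.79594 × 10^9 m ≈ 1.796 Gm

Final answer:
(a) rₚ = 1.146 Gm
(b) rₐ = 1.796 Gm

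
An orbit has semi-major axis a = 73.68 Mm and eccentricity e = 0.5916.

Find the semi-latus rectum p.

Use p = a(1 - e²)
a = 73.68 Mm = 7.368 × 10^7 m
e = 0.5916,  e² = 0.349991,  1 − e² = 0.650009
p = a(1 − e²) = 7.368 × 10^7 m × 0.650009 = 4.78927 × 10^7 m ≈ 47.89 Mm

Final answer: p = 47.89 Mm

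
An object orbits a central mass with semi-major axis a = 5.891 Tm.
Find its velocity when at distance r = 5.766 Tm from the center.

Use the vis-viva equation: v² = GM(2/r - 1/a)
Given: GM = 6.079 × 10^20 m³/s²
a = 5.891 Tm = 5.891 × 10^12 m
r = 5.766 Tm = 5.766 × 10^12 m
GM = 6.079 × 10^20 m³/s²
2/r − 1/a = 3.46861 × 10^-13 − 1.6975 × 10^-13 = 1.7711 × 10^-13 m⁻¹
v² = GM (2/r − 1/a) = 1.07665 × 10^8 m²/s²
v = 10376.2 m/s ≈ 10.38 km/s

Final answer: 10.38 km/s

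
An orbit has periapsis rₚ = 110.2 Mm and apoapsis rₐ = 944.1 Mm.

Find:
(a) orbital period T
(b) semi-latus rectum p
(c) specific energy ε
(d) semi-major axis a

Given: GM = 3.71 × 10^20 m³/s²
rₚ = 110.2 Mm = 1.102 × 10^8 m
rₐ = 944.1 Mm = 9.441 × 10^8 m
GM = 3.71 × 10^20 m³/s²
a = (rₚ + rₐ)/2 = 5.2715 × 10^8 m
e = (rₐ − rₚ)/(rₐ + rₚ) = (8.339 × 10^8) / (1.0543 × 10^9) = 0.790951
(a) a³ = 1.46488 × 10^26 m³;  T = 2π √(a³/GM) = 2π × 628.368 s = 3948.16 s ≈ 1.097 hours
(b) 1 − e² = 0.374396;  p = a(1 − e²) = 5.2715 × 10^8 × 0.374396 = 1.97363 × 10^8 m ≈ 197.4 Mm
(c) 2a = 1.0543 × 10^9 m;  ε = −GM/(2a) = -3.51892 × 10^11 J/kg ≈ -351.9 GJ/kg
(d) a = 5.2715 × 10^8 m ≈ 527.1 Mm

Final answer:
(a) orbital period T = 1.097 hours
(b) semi-latus rectum p = 197.4 Mm
(c) specific energy ε = -351.9 GJ/kg
(d) semi-major axis a = 527.1 Mm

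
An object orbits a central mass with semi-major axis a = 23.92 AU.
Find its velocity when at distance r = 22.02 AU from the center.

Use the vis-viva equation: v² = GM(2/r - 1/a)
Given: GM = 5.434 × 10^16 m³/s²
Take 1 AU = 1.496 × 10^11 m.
a = 23.92 AU = 3.57843 × 10^12 m
r = 22.02 AU = 3.29419 × 10^12 m
GM = 5.434 × 10^16 m³/s²
2/r − 1/a = 6.07129 × 10^-13 − 2.79452 × 10^-13 = 3.27677 × 10^-13 m⁻¹
v² = GM (2/r − 1/a) = 17806 m²/s²
v = 133.439 m/s ≈ 133.4 m/s

Final answer: 133.4 m/s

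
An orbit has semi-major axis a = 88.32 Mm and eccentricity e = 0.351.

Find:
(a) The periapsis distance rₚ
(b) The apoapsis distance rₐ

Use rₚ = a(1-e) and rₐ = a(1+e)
a = 88.32 Mm = 8.832 × 10^7 m
e = 0.351:  1 − e = 0.649,  1 + e = 1.351
(a) rₚ = a(1 − e) = 8.832 × 10^7 m × 0.649 = 5.73197 × 10^7 m ≈ 57.32 Mm
(b) rₐ = a(1 + e) = 8.832 × 10^7 m × 1.351 = 1.1932 × 10^8 m ≈ 119.3 Mm

Final answer:
(a) rₚ = 57.32 Mm
(b) rₐ = 119.3 Mm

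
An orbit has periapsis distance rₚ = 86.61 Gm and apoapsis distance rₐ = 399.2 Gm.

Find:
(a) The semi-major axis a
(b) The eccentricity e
rₚ = 86.61 Gm = 8.661 × 10^10 m
rₐ = 399.2 Gm = 3.992 × 10^11 m
(a) a = (rₚ + rₐ)/2 = 2.42905 × 10^11 m ≈ 242.9 Gm
(b) e = (rₐ − rₚ)/(rₐ + rₚ) = (3.1259 × 10^11) / (4.8581 × 10^11) = 0.643441

Final answer:
(a) a = 242.9 Gm
(b) e = 0.6434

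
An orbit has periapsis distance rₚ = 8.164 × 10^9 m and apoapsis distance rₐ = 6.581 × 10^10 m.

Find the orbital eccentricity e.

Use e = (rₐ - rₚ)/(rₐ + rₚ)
rₚ = 8.164 × 10^9 m
rₐ = 6.581 × 10^10 m
rₐ − rₚ = 5.7646 × 10^10 m
rₐ + rₚ = 7.3974 × 10^10 m
e = (rₐ − rₚ)/(rₐ + rₚ) = 0.779274

Final answer: e = 0.7793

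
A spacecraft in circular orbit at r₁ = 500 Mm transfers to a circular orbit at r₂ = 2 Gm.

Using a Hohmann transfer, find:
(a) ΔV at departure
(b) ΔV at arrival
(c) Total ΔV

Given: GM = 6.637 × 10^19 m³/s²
r₁ = 500 Mm = 5 × 10^8 m
r₂ = 2 Gm = 2 × 10^9 m
GM = 6.637 × 10^19 m³/s²
Transfer ellipse: a_t = (r₁ + r₂)/2 = 1.25 × 10^9 m
Circular speed at r₁: v₁ = √(GM/r₁) = 364335 m/s
Transfer speed at r₁ (periapsis): v₁ₜ = √(GM(2/r₁ − 1/a_t)) = 460851 m/s
(a) ΔV₁ = v₁ₜ − v₁ = 96516.4 m/s ≈ 96.52 km/s
Circular speed at r₂: v₂ = √(GM/r₂) = 182168 m/s
Transfer speed at r₂ (apoapsis): v₂ₜ = √(GM(2/r₂ − 1/a_t)) = 115213 m/s
(b) ΔV₂ = v₂ − v₂ₜ = 66954.7 m/s ≈ 66.95 km/s
(c) ΔV_total = ΔV₁ + ΔV₂ = 163471 m/s ≈ 163.5 km/s

Final answer:
(a) ΔV₁ = 96.52 km/s
(b) ΔV₂ = 66.95 km/s
(c) ΔV_total = 163.5 km/s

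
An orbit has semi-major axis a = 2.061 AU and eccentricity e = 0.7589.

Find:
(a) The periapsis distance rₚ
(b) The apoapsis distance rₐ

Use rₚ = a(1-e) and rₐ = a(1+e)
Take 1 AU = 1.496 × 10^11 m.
a = 2.061 AU = 3.08326 × 10^11 m
e = 0.7589:  1 − e = 0.2411,  1 + e = 1.7589
(a) rₚ = a(1 − e) = 3.08326 × 10^11 m × 0.2411 = 7.43373 × 10^10 m ≈ 0.4969 AU
(b) rₐ = a(1 + e) = 3.08326 × 10^11 m × 1.7589 = 5.42314 × 10^11 m ≈ 3.625 AU

Final answer:
(a) rₚ = 0.4969 AU
(b) rₐ = 3.625 AU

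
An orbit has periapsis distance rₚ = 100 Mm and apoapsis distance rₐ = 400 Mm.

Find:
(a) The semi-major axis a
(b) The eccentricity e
rₚ = 100 Mm = 1 × 10^8 m
rₐ = 400 Mm = 4 × 10^8 m
(a) a = (rₚ + rₐ)/2 = 2.5 × 10^8 m ≈ 250 Mm
(b) e = (rₐ − rₚ)/(rₐ + rₚ) = (3 × 10^8) / (5 × 10^8) = 0.6

Final answer:
(a) a = 250 Mm
(b) e = 0.6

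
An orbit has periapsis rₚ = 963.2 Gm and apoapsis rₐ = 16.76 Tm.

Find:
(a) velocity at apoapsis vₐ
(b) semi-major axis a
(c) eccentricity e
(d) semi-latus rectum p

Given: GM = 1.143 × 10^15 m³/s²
rₚ = 963.2 Gm = 9.632 × 10^11 m
rₐ = 16.76 Tm = 1.676 × 10^13 m
GM = 1.143 × 10^15 m³/s²
a = (rₚ + rₐ)/2 = 8.8616 × 10^12 m
e = (rₐ − rₚ)/(rₐ + rₚ) = (1.57968 × 10^13) / (1.77232 × 10^13) = 0.891306
(a) vₐ² = GM (2/rₐ − 1/a) = 1.143 × 10^15 × (1.19332 × 10^-13 − 1.12846 × 10^-13) = 7.4127 m²/s²;  vₐ = 2.72263 m/s ≈ 2.723 m/s
(b) a = 8.8616 × 10^12 m ≈ 8.862 Tm
(c) e = 0.891306 ≈ 0.8913
(d) 1 − e² = 0.205573;  p = a(1 − e²) = 8.8616 × 10^12 × 0.205573 = 1.82171 × 10^12 m ≈ 1.822 Tm

Final answer:
(a) velocity at apoapsis vₐ = 2.723 m/s
(b) semi-major axis a = 8.862 Tm
(c) eccentricity e = 0.8913
(d) semi-latus rectum p = 1.822 Tm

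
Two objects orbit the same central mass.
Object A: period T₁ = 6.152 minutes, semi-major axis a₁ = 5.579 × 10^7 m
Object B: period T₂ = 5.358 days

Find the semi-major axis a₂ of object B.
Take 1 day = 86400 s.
T₁ = 6.152 minutes = 369.12 s
T₂ = 5.358 days = 462931 s
a₁ = 5.579 × 10^7 m
Kepler's third law: (T₂/T₁)² = (a₂/a₁)³  ⇒  a₂ = a₁ (T₂/T₁)^(2/3)
T₂/T₁ = 1254.15
(T₂/T₁)^(2/3) = 116.296
a₂ = 5.579 × 10^7 m × 116.296 = 6.48817 × 10^9 m ≈ 6.488 × 10^9 m

Final answer: a₂ = 6.488 × 10^9 m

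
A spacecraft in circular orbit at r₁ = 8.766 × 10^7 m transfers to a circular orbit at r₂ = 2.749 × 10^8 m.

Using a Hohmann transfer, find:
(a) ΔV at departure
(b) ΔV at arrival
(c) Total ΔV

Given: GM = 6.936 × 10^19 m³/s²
r₁ = 8.766 × 10^7 m
r₂ = 2.749 × 10^8 m
GM = 6.936 × 10^19 m³/s²
Transfer ellipse: a_t = (r₁ + r₂)/2 = 1.8128 × 10^8 m
Circular speed at r₁: v₁ = √(GM/r₁) = 889516 m/s
Transfer speed at r₁ (periapsis): v₁ₜ = √(GM(2/r₁ − 1/a_t)) = 1.09538 × 10^6 m/s
(a) ΔV₁ = v₁ₜ − v₁ = 205868 m/s ≈ 205.9 km/s
Circular speed at r₂: v₂ = √(GM/r₂) = 502305 m/s
Transfer speed at r₂ (apoapsis): v₂ₜ = √(GM(2/r₂ − 1/a_t)) = 349295 m/s
(b) ΔV₂ = v₂ − v₂ₜ = 153009 m/s ≈ 153 km/s
(c) ΔV_total = ΔV₁ + ΔV₂ = 358877 m/s ≈ 358.9 km/s

Final answer:
(a) ΔV₁ = 205.9 km/s
(b) ΔV₂ = 153 km/s
(c) ΔV_total = 358.9 km/s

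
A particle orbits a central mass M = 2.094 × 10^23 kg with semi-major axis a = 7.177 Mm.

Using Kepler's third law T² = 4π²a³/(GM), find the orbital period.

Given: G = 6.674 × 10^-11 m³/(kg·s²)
M = 2.094 × 10^23 kg
GM = G × M = 6.674 × 10^-11 × 2.094 × 10^23 = 1.39754 × 10^13 m³/s²
a = 7.177 Mm = 7.177 × 10^6 m
a³ = 3.69682 × 10^20 m³
T = 2π √(a³/GM) = 2π √((3.69682 × 10^20) / (1.39754 × 10^13)) = 2π × 5143.19 s
T = 32315.6 s ≈ 8.977 hours

Final answer: 8.977 hours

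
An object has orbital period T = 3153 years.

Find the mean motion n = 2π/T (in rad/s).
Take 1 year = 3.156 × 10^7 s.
T = 3153 years = 9.95087 × 10^10 s
n = 2π / (9.95087 × 10^10 s) = 6.31421 × 10^-11 rad/s ≈ 6.314 × 10^-11 rad/s

Final answer: n = 6.314 × 10^-11 rad/s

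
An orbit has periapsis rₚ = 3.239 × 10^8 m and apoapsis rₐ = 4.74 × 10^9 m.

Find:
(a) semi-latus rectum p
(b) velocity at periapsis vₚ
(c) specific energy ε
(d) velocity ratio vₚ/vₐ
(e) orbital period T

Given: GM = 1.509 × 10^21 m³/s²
rₚ = 3.239 × 10^8 m
rₐ = 4.74 × 10^9 m
GM = 1.509 × 10^21 m³/s²
a = (rₚ + rₐ)/2 = 2.53195 × 10^9 m
e = (rₐ − rₚ)/(rₐ + rₚ) = (4.4161 × 10^9) / (5.0639 × 10^9) = 0.872075
(a) 1 − e² = 0.239485;  p = a(1 − e²) = 2.53195 × 10^9 × 0.239485 = 6.06365 × 10^8 m ≈ 6.064 × 10^8 m
(b) vₚ² = GM (2/rₚ − 1/a) = 1.509 × 10^21 × (6.17475 × 10^-9 − 3.94953 × 10^-10) = 8.72171 × 10^12 m²/s²;  vₚ = 2.95325 × 10^6 m/s ≈ 2953 km/s
(c) 2a = 5.0639 × 10^9 m;  ε = −GM/(2a) = -2.97992 × 10^11 J/kg ≈ -298 GJ/kg
(d) vₚ/vₐ = rₐ/rₚ (angular momentum) = (4.74 × 10^9) / (3.239 × 10^8) = 14.6341 ≈ 14.63
(e) a³ = 1.62318 × 10^28 m³;  T = 2π √(a³/GM) = 2π × 3279.73 s = 20607.2 s ≈ 5.724 hours

Final answer:
(a) semi-latus rectum p = 6.064 × 10^8 m
(b) velocity at periapsis vₚ = 2953 km/s
(c) specific energy ε = -298 GJ/kg
(d) velocity ratio vₚ/vₐ = 14.63
(e) orbital period T = 5.724 hours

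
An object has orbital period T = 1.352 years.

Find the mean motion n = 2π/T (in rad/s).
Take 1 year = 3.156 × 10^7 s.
T = 1.352 years = 4.26691 × 10^7 s
n = 2π / (4.26691 × 10^7 s) = 1.47254 × 10^-7 rad/s ≈ 1.473 × 10^-7 rad/s

Final answer: n = 1.473 × 10^-7 rad/s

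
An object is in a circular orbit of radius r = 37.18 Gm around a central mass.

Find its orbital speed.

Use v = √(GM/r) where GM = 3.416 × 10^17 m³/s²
r = 37.18 Gm = 3.718 × 10^10 m
GM = 3.416 × 10^17 m³/s²
GM/r = (3.416 × 10^17) / (3.718 × 10^10) = 9.18774 × 10^6 m²/s²
v = √(GM/r) = 3031.13 m/s ≈ 3.031 km/s

Final answer: 3.031 km/s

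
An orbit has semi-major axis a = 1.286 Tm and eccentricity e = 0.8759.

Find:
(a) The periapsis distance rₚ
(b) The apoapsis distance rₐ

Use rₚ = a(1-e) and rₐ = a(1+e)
a = 1.286 Tm = 1.286 × 10^12 m
e = 0.8759:  1 − e = 0.1241,  1 + e = 1.8759
(a) rₚ = a(1 − e) = 1.286 × 10^12 m × 0.1241 = 1.59593 × 10^11 m ≈ 159.6 Gm
(b) rₐ = a(1 + e) = 1.286 × 10^12 m × 1.8759 = 2.41241 × 10^12 m ≈ 2.412 Tm

Final answer:
(a) rₚ = 159.6 Gm
(b) rₐ = 2.412 Tm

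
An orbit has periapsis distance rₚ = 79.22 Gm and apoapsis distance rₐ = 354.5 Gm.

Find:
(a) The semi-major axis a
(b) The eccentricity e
rₚ = 79.22 Gm = 7.922 × 10^10 m
rₐ = 354.5 Gm = 3.545 × 10^11 m
(a) a = (rₚ + rₐ)/2 = 2.1686 × 10^11 m ≈ 216.9 Gm
(b) e = (rₐ − rₚ)/(rₐ + rₚ) = (2.7528 × 10^11) / (4.3372 × 10^11) = 0.634695

Final answer:
(a) a = 216.9 Gm
(b) e = 0.6347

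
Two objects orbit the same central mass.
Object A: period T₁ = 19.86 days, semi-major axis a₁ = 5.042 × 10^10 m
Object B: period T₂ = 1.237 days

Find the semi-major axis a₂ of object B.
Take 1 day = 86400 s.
T₁ = 19.86 days = 1.7159 × 10^6 s
T₂ = 1.237 days = 106877 s
a₁ = 5.042 × 10^10 m
Kepler's third law: (T₂/T₁)² = (a₂/a₁)³  ⇒  a₂ = a₁ (T₂/T₁)^(2/3)
T₂/T₁ = 0.062286
(T₂/T₁)^(2/3) = 0.15713
a₂ = 5.042 × 10^10 m × 0.15713 = 7.92252 × 10^9 m ≈ 7.923 × 10^9 m

Final answer: a₂ = 7.923 × 10^9 m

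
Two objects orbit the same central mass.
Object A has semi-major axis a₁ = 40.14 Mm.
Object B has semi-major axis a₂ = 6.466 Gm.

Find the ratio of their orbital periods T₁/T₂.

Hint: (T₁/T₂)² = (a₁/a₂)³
a₁ = 40.14 Mm = 4.014 × 10^7 m
a₂ = 6.466 Gm = 6.466 × 10^9 m
a₁/a₂ = 0.00620786
T₁/T₂ = (a₁/a₂)^(3/2) = (0.00620786)^1.5 = 0.000489117

Final answer: T₁/T₂ = 0.0004891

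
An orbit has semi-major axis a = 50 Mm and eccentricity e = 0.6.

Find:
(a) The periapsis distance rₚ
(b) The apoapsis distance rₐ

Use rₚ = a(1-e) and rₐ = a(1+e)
a = 50 Mm = 5 × 10^7 m
e = 0.6:  1 − e = 0.4,  1 + e = 1.6
(a) rₚ = a(1 − e) = 5 × 10^7 m × 0.4 = 2 × 10^7 m ≈ 20 Mm
(b) rₐ = a(1 + e) = 5 × 10^7 m × 1.6 = 8 × 10^7 m ≈ 80 Mm

Final answer:
(a) rₚ = 20 Mm
(b) rₐ = 80 Mm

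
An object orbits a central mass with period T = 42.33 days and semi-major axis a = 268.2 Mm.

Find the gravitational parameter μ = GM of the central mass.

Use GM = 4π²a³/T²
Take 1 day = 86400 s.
T = 42.33 days = 3.65731 × 10^6 s
a = 268.2 Mm = 2.682 × 10^8 m
a³ = 1.9292 × 10^25 m³
T² = 1.33759 × 10^13 s²
GM = 4π² × (1.9292 × 10^25) / (1.33759 × 10^13) = 5.69393 × 10^13 m³/s²
GM ≈ 5.694 × 10^13 m³/s²

Final answer: GM = 5.694 × 10^13 m³/s²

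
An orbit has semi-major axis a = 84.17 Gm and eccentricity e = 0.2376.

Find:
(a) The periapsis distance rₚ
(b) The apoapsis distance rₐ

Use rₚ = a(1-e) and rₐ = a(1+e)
a = 84.17 Gm = 8.417 × 10^10 m
e = 0.2376:  1 − e = 0.7624,  1 + e = 1.2376
(a) rₚ = a(1 − e) = 8.417 × 10^10 m × 0.7624 = 6.41712 × 10^10 m ≈ 64.17 Gm
(b) rₐ = a(1 + e) = 8.417 × 10^10 m × 1.2376 = 1.04169 × 10^11 m ≈ 104.2 Gm

Final answer:
(a) rₚ = 64.17 Gm
(b) rₐ = 104.2 Gm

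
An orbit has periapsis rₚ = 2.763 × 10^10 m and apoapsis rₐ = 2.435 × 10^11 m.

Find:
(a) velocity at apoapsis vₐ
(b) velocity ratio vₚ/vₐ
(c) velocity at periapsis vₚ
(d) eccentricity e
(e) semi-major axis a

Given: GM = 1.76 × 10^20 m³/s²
rₚ = 2.763 × 10^10 m
rₐ = 2.435 × 10^11 m
GM = 1.76 × 10^20 m³/s²
a = (rₚ + rₐ)/2 = 1.35565 × 10^11 m
e = (rₐ − rₚ)/(rₐ + rₚ) = (2.1587 × 10^11) / (2.7113 × 10^11) = 0.796186
(a) vₐ² = GM (2/rₐ − 1/a) = 1.76 × 10^20 × (8.21355 × 10^-12 − 7.37654 × 10^-12) = 1.47315 × 10^8 m²/s²;  vₐ = 12137.3 m/s ≈ 12.14 km/s
(b) vₚ/vₐ = rₐ/rₚ (angular momentum) = (2.435 × 10^11) / (2.763 × 10^10) = 8.81288 ≈ 8.813
(c) vₚ² = GM (2/rₚ − 1/a) = 1.76 × 10^20 × (7.23851 × 10^-11 − 7.37654 × 10^-12) = 1.14415 × 10^10 m²/s²;  vₚ = 106965 m/s ≈ 107 km/s
(d) e = 0.796186 ≈ 0.7962
(e) a = 1.35565 × 10^11 m ≈ 1.356 × 10^11 m

Final answer:
(a) velocity at apoapsis vₐ = 12.14 km/s
(b) velocity ratio vₚ/vₐ = 8.813
(c) velocity at periapsis vₚ = 107 km/s
(d) eccentricity e = 0.7962
(e) semi-major axis a = 1.356 × 10^11 m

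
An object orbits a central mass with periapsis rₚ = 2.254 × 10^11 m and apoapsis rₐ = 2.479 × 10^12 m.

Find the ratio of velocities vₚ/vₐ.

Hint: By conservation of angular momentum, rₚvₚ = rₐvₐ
rₚ = 2.254 × 10^11 m
rₐ = 2.479 × 10^12 m
rₚvₚ = rₐvₐ  ⇒  vₚ/vₐ = rₐ/rₚ
vₚ/vₐ = (2.479 × 10^12) / (2.254 × 10^11) = 10.9982

Final answer: vₚ/vₐ = 11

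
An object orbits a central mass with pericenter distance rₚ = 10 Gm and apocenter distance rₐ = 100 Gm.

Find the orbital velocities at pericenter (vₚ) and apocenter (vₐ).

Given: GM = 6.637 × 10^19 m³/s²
rₚ = 10 Gm = 1 × 10^10 m
rₐ = 100 Gm = 1 × 10^11 m
GM = 6.637 × 10^19 m³/s²
a = (rₚ + rₐ)/2 = 5.5 × 10^10 m
Vis-viva: v² = GM (2/r − 1/a)
vₚ² = 6.637 × 10^19 × (2 × 10^-10 − 1.81818 × 10^-11) = 1.20673 × 10^10 m²/s²
vₚ = 109851 m/s ≈ 109.9 km/s
vₐ² = 6.637 × 10^19 × (2 × 10^-11 − 1.81818 × 10^-11) = 1.20673 × 10^8 m²/s²
vₐ = 10985.1 m/s ≈ 10.99 km/s

Final answer: vₚ = 109.9 km/s, vₐ = 10.99 km/s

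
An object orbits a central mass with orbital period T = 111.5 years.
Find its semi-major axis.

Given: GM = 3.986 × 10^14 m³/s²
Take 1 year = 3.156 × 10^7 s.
T = 111.5 years = 3.51894 × 10^9 s
GM = 3.986 × 10^14 m³/s²
Kepler's third law: a³ = GM T² / (4π²)
T² = 1.23829 × 10^19 s²
a³ = (3.986 × 10^14) × (1.23829 × 10^19) / (4π²) = 1.25026 × 10^32 m³
a = (a³)^(1/3) = 5.00035 × 10^10 m ≈ 50 Gm

Final answer: 50 Gm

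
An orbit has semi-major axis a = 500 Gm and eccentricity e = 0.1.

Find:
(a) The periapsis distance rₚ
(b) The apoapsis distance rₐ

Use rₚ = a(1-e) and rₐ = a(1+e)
a = 500 Gm = 5 × 10^11 m
e = 0.1:  1 − e = 0.9,  1 + e = 1.1
(a) rₚ = a(1 − e) = 5 × 10^11 m × 0.9 = 4.5 × 10^11 m ≈ 450 Gm
(b) rₐ = a(1 + e) = 5 × 10^11 m × 1.1 = 5.5 × 10^11 m ≈ 550 Gm

Final answer:
(a) rₚ = 450 Gm
(b) rₐ = 550 Gm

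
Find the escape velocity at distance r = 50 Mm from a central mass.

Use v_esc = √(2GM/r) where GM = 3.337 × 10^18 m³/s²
r = 50 Mm = 5 × 10^7 m
GM = 3.337 × 10^18 m³/s²
2GM/r = 2 × (3.337 × 10^18) / (5 × 10^7) = 1.3348 × 10^11 m²/s²
v_esc = √(2GM/r) = 365349 m/s ≈ 365.3 km/s

Final answer: 365.3 km/s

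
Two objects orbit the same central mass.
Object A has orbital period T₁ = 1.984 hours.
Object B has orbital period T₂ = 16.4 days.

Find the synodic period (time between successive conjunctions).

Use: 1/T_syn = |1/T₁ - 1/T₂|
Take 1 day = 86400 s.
T₁ = 1.984 hours = 7142.4 s
T₂ = 16.4 days = 1.41696 × 10^6 s
1/T₁ = 0.000140009 s⁻¹
1/T₂ = 7.05736 × 10^-7 s⁻¹
|1/T₁ − 1/T₂| = 0.000139303 s⁻¹
T_syn = 1 / |1/T₁ − 1/T₂| = 7178.58 s ≈ 1.994 hours

Final answer: T_syn = 1.994 hours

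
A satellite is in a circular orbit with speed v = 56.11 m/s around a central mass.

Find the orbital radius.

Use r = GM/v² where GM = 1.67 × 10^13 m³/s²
v = 56.11 m/s
GM = 1.67 × 10^13 m³/s²
v² = 3148.33 m²/s²
r = GM/v² = (1.67 × 10^13) / 3148.33 = 5.3044 × 10^9 m ≈ 5.304 Gm

Final answer: 5.304 Gm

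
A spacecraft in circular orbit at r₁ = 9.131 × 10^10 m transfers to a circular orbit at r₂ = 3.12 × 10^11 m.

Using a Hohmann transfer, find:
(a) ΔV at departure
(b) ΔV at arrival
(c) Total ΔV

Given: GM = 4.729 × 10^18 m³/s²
r₁ = 9.131 × 10^10 m
r₂ = 3.12 × 10^11 m
GM = 4.729 × 10^18 m³/s²
Transfer ellipse: a_t = (r₁ + r₂)/2 = 2.01655 × 10^11 m
Circular speed at r₁: v₁ = √(GM/r₁) = 7196.57 m/s
Transfer speed at r₁ (periapsis): v₁ₜ = √(GM(2/r₁ − 1/a_t)) = 8951.55 m/s
(a) ΔV₁ = v₁ₜ − v₁ = 1754.98 m/s ≈ 1.755 km/s
Circular speed at r₂: v₂ = √(GM/r₂) = 3893.21 m/s
Transfer speed at r₂ (apoapsis): v₂ₜ = √(GM(2/r₂ − 1/a_t)) = 2619.76 m/s
(b) ΔV₂ = v₂ − v₂ₜ = 1273.44 m/s ≈ 1.273 km/s
(c) ΔV_total = ΔV₁ + ΔV₂ = 3028.42 m/s ≈ 3.028 km/s

Final answer:
(a) ΔV₁ = 1.755 km/s
(b) ΔV₂ = 1.273 km/s
(c) ΔV_total = 3.028 km/s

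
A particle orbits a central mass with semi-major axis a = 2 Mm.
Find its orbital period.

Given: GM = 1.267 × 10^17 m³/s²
a = 2 Mm = 2 × 10^6 m
GM = 1.267 × 10^17 m³/s²
a³ = 8 × 10^18 m³
T = 2π √(a³/GM) = 2π √((8 × 10^18) / (1.267 × 10^17)) = 2π × 7.94615 s
T = 49.9271 s ≈ 49.93 seconds

Final answer: 49.93 seconds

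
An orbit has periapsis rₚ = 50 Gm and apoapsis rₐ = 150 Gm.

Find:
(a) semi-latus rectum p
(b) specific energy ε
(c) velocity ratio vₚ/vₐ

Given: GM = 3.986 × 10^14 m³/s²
rₚ = 50 Gm = 5 × 10^10 m
rₐ = 150 Gm = 1.5 × 10^11 m
GM = 3.986 × 10^14 m³/s²
a = (rₚ + rₐ)/2 = 1 × 10^11 m
e = (rₐ − rₚ)/(rₐ + rₚ) = (1 × 10^11) / (2 × 10^11) = 0.5
(a) 1 − e² = 0.75;  p = a(1 − e²) = 1 × 10^11 × 0.75 = 7.5 × 10^10 m ≈ 75 Gm
(b) 2a = 2 × 10^11 m;  ε = −GM/(2a) = -1993 J/kg ≈ -1.993 kJ/kg
(c) vₚ/vₐ = rₐ/rₚ (angular momentum) = (1.5 × 10^11) / (5 × 10^10) = 3 ≈ 3

Final answer:
(a) semi-latus rectum p = 75 Gm
(b) specific energy ε = -1.993 kJ/kg
(c) velocity ratio vₚ/vₐ = 3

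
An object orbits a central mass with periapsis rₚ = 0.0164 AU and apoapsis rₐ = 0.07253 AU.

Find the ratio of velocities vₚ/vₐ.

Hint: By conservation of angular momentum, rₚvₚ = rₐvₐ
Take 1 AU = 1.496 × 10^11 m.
rₚ = 0.0164 AU = 2.45344 × 10^9 m
rₐ = 0.07253 AU = 1.08505 × 10^10 m
rₚvₚ = rₐvₐ  ⇒  vₚ/vₐ = rₐ/rₚ
vₚ/vₐ = (1.08505 × 10^10) / (2.45344 × 10^9) = 4.42256

Final answer: vₚ/vₐ = 4.423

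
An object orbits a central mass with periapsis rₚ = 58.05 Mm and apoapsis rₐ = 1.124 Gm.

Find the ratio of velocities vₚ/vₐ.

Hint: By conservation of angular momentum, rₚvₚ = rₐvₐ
rₚ = 58.05 Mm = 5.805 × 10^7 m
rₐ = 1.124 Gm = 1.124 × 10^9 m
rₚvₚ = rₐvₐ  ⇒  vₚ/vₐ = rₐ/rₚ
vₚ/vₐ = (1.124 × 10^9) / (5.805 × 10^7) = 19.3626

Final answer: vₚ/vₐ = 19.36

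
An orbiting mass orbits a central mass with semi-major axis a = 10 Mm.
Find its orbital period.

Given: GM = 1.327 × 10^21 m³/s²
a = 10 Mm = 1 × 10^7 m
GM = 1.327 × 10^21 m³/s²
a³ = 1 × 10^21 m³
T = 2π √(a³/GM) = 2π √((1 × 10^21) / (1.327 × 10^21)) = 2π × 0.86809 s
T = 5.45437 s ≈ 5.454 seconds

Final answer: 5.454 seconds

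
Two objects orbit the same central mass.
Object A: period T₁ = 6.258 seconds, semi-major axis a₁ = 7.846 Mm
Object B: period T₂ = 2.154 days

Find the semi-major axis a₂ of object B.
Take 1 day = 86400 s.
T₁ = 6.258 seconds
T₂ = 2.154 days = 186106 s
a₁ = 7.846 Mm = 7.846 × 10^6 m
Kepler's third law: (T₂/T₁)² = (a₂/a₁)³  ⇒  a₂ = a₁ (T₂/T₁)^(2/3)
T₂/T₁ = 29738.8
(T₂/T₁)^(2/3) = 959.878
a₂ = 7.846 × 10^6 m × 959.878 = 7.5312 × 10^9 m ≈ 7.531 Gm

Final answer: a₂ = 7.531 Gm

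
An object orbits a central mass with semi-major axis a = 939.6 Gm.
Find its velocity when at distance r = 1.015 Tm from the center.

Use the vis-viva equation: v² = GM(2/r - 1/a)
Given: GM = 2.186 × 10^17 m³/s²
a = 939.6 Gm = 9.396 × 10^11 m
r = 1.015 Tm = 1.015 × 10^12 m
GM = 2.186 × 10^17 m³/s²
2/r − 1/a = 1.97044 × 10^-12 − 1.06428 × 10^-12 = 9.06161 × 10^-13 m⁻¹
v² = GM (2/r − 1/a) = 198087 m²/s²
v = 445.069 m/s ≈ 445.1 m/s

Final answer: 445.1 m/s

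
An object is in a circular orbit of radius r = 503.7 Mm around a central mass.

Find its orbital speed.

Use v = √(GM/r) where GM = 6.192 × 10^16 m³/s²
r = 503.7 Mm = 5.037 × 10^8 m
GM = 6.192 × 10^16 m³/s²
GM/r = (6.192 × 10^16) / (5.037 × 10^8) = 1.2293 × 10^8 m²/s²
v = √(GM/r) = 11087.4 m/s ≈ 11.09 km/s

Final answer: 11.09 km/s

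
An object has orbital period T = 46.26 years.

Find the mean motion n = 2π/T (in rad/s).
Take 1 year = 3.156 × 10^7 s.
T = 46.26 years = 1.45997 × 10^9 s
n = 2π / (1.45997 × 10^9 s) = 4.30365 × 10^-9 rad/s ≈ 4.304 × 10^-9 rad/s

Final answer: n = 4.304 × 10^-9 rad/s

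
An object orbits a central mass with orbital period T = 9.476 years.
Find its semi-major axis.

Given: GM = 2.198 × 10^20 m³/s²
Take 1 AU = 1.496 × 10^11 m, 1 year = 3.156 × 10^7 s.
T = 9.476 years = 2.99063 × 10^8 s
GM = 2.198 × 10^20 m³/s²
Kepler's third law: a³ = GM T² / (4π²)
T² = 8.94384 × 10^16 s²
a³ = (2.198 × 10^20) × (8.94384 × 10^16) / (4π²) = 4.97957 × 10^35 m³
a = (a³)^(1/3) = 7.92618 × 10^11 m ≈ 5.298 AU

Final answer: 5.298 AU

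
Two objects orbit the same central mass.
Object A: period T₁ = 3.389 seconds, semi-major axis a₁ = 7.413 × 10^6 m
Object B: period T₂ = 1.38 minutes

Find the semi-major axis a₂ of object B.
T₁ = 3.389 seconds
T₂ = 1.38 minutes = 82.8 s
a₁ = 7.413 × 10^6 m
Kepler's third law: (T₂/T₁)² = (a₂/a₁)³  ⇒  a₂ = a₁ (T₂/T₁)^(2/3)
T₂/T₁ = 24.432
(T₂/T₁)^(2/3) = 8.41988
a₂ = 7.413 × 10^6 m × 8.41988 = 6.24166 × 10^7 m ≈ 6.242 × 10^7 m

Final answer: a₂ = 6.242 × 10^7 m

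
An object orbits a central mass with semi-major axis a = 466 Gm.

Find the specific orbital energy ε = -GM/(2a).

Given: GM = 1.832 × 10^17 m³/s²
a = 466 Gm = 4.66 × 10^11 m
GM = 1.832 × 10^17 m³/s²
2a = 9.32 × 10^11 m
ε = −GM/(2a) = -196567 J/kg ≈ -196.6 kJ/kg

Final answer: -196.6 kJ/kg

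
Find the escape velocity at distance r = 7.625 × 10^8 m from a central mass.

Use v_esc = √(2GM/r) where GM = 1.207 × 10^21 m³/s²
r = 7.625 × 10^8 m
GM = 1.207 × 10^21 m³/s²
2GM/r = 2 × (1.207 × 10^21) / (7.625 × 10^8) = 3.1659 × 10^12 m²/s²
v_esc = √(2GM/r) = 1.7793 × 10^6 m/s ≈ 1779 km/s

Final answer: 1779 km/s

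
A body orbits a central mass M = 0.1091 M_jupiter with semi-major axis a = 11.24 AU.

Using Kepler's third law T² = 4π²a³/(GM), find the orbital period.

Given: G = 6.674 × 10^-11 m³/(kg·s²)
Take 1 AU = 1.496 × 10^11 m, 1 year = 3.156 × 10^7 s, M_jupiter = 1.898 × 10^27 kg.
M = 0.1091 M_jupiter = 2.07072 × 10^26 kg
GM = G × M = 6.674 × 10^-11 × 2.07072 × 10^26 = 1.382 × 10^16 m³/s²
a = 11.24 AU = 1.6815 × 10^12 m
a³ = 4.75438 × 10^36 m³
T = 2π √(a³/GM) = 2π √((4.75438 × 10^36) / (1.382 × 10^16)) = 2π × 1.85478 × 10^10 s
T = 1.16539 × 10^11 s ≈ 3693 years

Final answer: 3693 years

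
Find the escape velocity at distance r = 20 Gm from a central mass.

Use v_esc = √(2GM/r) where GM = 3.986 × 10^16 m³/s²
r = 20 Gm = 2 × 10^10 m
GM = 3.986 × 10^16 m³/s²
2GM/r = 2 × (3.986 × 10^16) / (2 × 10^10) = 3.986 × 10^6 m²/s²
v_esc = √(2GM/r) = 1996.5 m/s ≈ 1.996 km/s

Final answer: 1.996 km/s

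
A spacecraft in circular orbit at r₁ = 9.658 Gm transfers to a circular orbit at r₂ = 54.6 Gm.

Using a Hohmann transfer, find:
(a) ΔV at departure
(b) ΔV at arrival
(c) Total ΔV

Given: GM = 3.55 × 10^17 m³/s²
r₁ = 9.658 Gm = 9.658 × 10^9 m
r₂ = 54.6 Gm = 5.46 × 10^10 m
GM = 3.55 × 10^17 m³/s²
Transfer ellipse: a_t = (r₁ + r₂)/2 = 3.2129 × 10^10 m
Circular speed at r₁: v₁ = √(GM/r₁) = 6062.76 m/s
Transfer speed at r₁ (periapsis): v₁ₜ = √(GM(2/r₁ − 1/a_t)) = 7903.48 m/s
(a) ΔV₁ = v₁ₜ − v₁ = 1840.72 m/s ≈ 1.841 km/s
Circular speed at r₂: v₂ = √(GM/r₂) = 2549.87 m/s
Transfer speed at r₂ (apoapsis): v₂ₜ = √(GM(2/r₂ − 1/a_t)) = 1398.02 m/s
(b) ΔV₂ = v₂ − v₂ₜ = 1151.85 m/s ≈ 1.152 km/s
(c) ΔV_total = ΔV₁ + ΔV₂ = 2992.57 m/s ≈ 2.993 km/s

Final answer:
(a) ΔV₁ = 1.841 km/s
(b) ΔV₂ = 1.152 km/s
(c) ΔV_total = 2.993 km/s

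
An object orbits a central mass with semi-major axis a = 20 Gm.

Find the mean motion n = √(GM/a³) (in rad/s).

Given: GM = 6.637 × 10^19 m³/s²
a = 20 Gm = 2 × 10^10 m
GM = 6.637 × 10^19 m³/s²
a³ = 8 × 10^30 m³
GM/a³ = (6.637 × 10^19) / (8 × 10^30) = 8.29625 × 10^-12 s⁻²
n = √(GM/a³) = 2.88032 × 10^-6 rad/s ≈ 2.88 × 10^-6 rad/s

Final answer: n = 2.88 × 10^-6 rad/s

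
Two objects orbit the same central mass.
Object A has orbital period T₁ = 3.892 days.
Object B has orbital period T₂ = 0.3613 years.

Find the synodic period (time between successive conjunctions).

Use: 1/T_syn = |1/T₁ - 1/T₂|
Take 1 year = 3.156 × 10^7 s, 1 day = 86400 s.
T₁ = 3.892 days = 336269 s
T₂ = 0.3613 years = 1.14026 × 10^7 s
1/T₁ = 2.97381 × 10^-6 s⁻¹
1/T₂ = 8.76991 × 10^-8 s⁻¹
|1/T₁ − 1/T₂| = 2.88611 × 10^-6 s⁻¹
T_syn = 1 / |1/T₁ − 1/T₂| = 346487 s ≈ 4.01 days

Final answer: T_syn = 4.01 days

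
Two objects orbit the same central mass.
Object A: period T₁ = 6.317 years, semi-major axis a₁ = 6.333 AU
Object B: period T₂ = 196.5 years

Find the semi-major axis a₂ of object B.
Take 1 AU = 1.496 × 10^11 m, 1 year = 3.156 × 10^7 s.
T₁ = 6.317 years = 1.99365 × 10^8 s
T₂ = 196.5 years = 6.20154 × 10^9 s
a₁ = 6.333 AU = 9.47417 × 10^11 m
Kepler's third law: (T₂/T₁)² = (a₂/a₁)³  ⇒  a₂ = a₁ (T₂/T₁)^(2/3)
T₂/T₁ = 31.1065
(T₂/T₁)^(2/3) = 9.89087
a₂ = 9.47417 × 10^11 m × 9.89087 = 9.37078 × 10^12 m ≈ 62.64 AU

Final answer: a₂ = 62.64 AU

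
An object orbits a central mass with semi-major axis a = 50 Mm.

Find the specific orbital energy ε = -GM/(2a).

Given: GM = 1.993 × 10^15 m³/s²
a = 50 Mm = 5 × 10^7 m
GM = 1.993 × 10^15 m³/s²
2a = 1 × 10^8 m
ε = −GM/(2a) = -1.993 × 10^7 J/kg ≈ -19.93 MJ/kg

Final answer: -19.93 MJ/kg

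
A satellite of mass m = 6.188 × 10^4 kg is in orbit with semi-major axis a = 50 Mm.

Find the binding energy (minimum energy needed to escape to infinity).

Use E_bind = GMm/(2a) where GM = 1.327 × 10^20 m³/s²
a = 50 Mm = 5 × 10^7 m
GM = 1.327 × 10^20 m³/s²
m = 6.188 × 10^4 kg
GMm = 1.327 × 10^20 × 61880 = 8.21148 × 10^24 m³·kg/s²
2a = 1 × 10^8 m
E_bind = GMm/(2a) = 8.21148 × 10^16 J ≈ 82.11 PJ

Final answer: 82.11 PJ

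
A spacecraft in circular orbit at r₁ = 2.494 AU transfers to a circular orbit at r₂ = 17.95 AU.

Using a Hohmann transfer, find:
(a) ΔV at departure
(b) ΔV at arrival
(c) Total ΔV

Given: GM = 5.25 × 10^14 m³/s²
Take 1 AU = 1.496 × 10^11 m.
r₁ = 2.494 AU = 3.73102 × 10^11 m
r₂ = 17.95 AU = 2.68532 × 10^12 m
GM = 5.25 × 10^14 m³/s²
Transfer ellipse: a_t = (r₁ + r₂)/2 = 1.52921 × 10^12 m
Circular speed at r₁: v₁ = √(GM/r₁) = 37.5116 m/s
Transfer speed at r₁ (periapsis): v₁ₜ = √(GM(2/r₁ − 1/a_t)) = 49.7084 m/s
(a) ΔV₁ = v₁ₜ − v₁ = 12.1968 m/s ≈ 12.2 m/s
Circular speed at r₂: v₂ = √(GM/r₂) = 13.9824 m/s
Transfer speed at r₂ (apoapsis): v₂ₜ = √(GM(2/r₂ − 1/a_t)) = 6.90656 m/s
(b) ΔV₂ = v₂ − v₂ₜ = 7.07583 m/s ≈ 7.076 m/s
(c) ΔV_total = ΔV₁ + ΔV₂ = 19.2726 m/s ≈ 19.27 m/s

Final answer:
(a) ΔV₁ = 12.2 m/s
(b) ΔV₂ = 7.076 m/s
(c) ΔV_total = 19.27 m/s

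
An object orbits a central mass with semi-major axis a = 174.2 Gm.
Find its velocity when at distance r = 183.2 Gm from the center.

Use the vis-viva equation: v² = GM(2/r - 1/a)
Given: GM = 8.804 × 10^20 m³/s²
a = 174.2 Gm = 1.742 × 10^11 m
r = 183.2 Gm = 1.832 × 10^11 m
GM = 8.804 × 10^20 m³/s²
2/r − 1/a = 1.0917 × 10^-11 − 5.74053 × 10^-12 = 5.1765 × 10^-12 m⁻¹
v² = GM (2/r − 1/a) = 4.55739 × 10^9 m²/s²
v = 67508.5 m/s ≈ 67.51 km/s

Final answer: 67.51 km/s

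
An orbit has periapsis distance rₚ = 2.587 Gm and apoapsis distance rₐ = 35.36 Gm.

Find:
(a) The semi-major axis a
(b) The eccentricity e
rₚ = 2.587 Gm = 2.587 × 10^9 m
rₐ = 35.36 Gm = 3.536 × 10^10 m
(a) a = (rₚ + rₐ)/2 = 1.89735 × 10^10 m ≈ 18.97 Gm
(b) e = (rₐ − rₚ)/(rₐ + rₚ) = (3.2773 × 10^10) / (3.7947 × 10^10) = 0.863652

Final answer:
(a) a = 18.97 Gm
(b) e = 0.8637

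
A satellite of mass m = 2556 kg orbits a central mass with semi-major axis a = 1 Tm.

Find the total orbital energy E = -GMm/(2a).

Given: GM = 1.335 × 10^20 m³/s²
a = 1 Tm = 1 × 10^12 m
GM = 1.335 × 10^20 m³/s²
2a = 2 × 10^12 m
GMm = 1.335 × 10^20 × 2556 = 3.41226 × 10^23 m³·kg/s²
E = −GMm/(2a) = -1.70613 × 10^11 J ≈ -170.6 GJ

Final answer: -170.6 GJ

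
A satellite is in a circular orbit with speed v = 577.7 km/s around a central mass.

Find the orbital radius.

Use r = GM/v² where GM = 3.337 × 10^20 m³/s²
v = 577.7 km/s = 577700 m/s
GM = 3.337 × 10^20 m³/s²
v² = 3.33737 × 10^11 m²/s²
r = GM/v² = (3.337 × 10^20) / (3.33737 × 10^11) = 9.99888 × 10^8 m ≈ 999.9 Mm

Final answer: 999.9 Mm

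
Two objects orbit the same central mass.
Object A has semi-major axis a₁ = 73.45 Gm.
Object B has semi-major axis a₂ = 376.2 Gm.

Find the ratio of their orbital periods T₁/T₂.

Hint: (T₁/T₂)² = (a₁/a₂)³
a₁ = 73.45 Gm = 7.345 × 10^10 m
a₂ = 376.2 Gm = 3.762 × 10^11 m
a₁/a₂ = 0.195242
T₁/T₂ = (a₁/a₂)^(3/2) = (0.195242)^1.5 = 0.0862699

Final answer: T₁/T₂ = 0.08627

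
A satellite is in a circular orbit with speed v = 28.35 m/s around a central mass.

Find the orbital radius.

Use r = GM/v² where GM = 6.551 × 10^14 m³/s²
v = 28.35 m/s
GM = 6.551 × 10^14 m³/s²
v² = 803.723 m²/s²
r = GM/v² = (6.551 × 10^14) / 803.723 = 8.15082 × 10^11 m ≈ 8.151 × 10^11 m

Final answer: 8.151 × 10^11 m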